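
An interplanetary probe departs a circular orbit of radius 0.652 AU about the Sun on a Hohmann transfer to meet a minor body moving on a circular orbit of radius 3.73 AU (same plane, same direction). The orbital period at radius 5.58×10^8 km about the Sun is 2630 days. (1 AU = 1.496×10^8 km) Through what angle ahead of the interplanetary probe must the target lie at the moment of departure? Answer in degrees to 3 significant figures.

From Kepler's third law T² = 4π²r³/μ at r = 5.58×10^8 km, T = 2630 days = 2630 × 86400 s = 2.27232×10^8 s: μ = 4π²r³/T² = 1.32838×10^11 km³/s².
In km: r₁ = 0.652 × 1.496×10^8 = 9.75392×10^7 km; r₂ = 3.73 × 1.496×10^8 = 5.58008×10^8 km.
The Hohmann ellipse has a_t = (r₁ + r₂)/2 = 3.277736×10^8 km.
Transfer time t = π√(a_t³/μ) = 5.11504×10^7 s.
Target angular speed ω₂ = √(μ/r₂³) = 2.76504×10^-8 rad/s.
Angle swept by the target during transfer: ω₂·t = 1.41433 rad = 81.04°.
The interplanetary probe traverses 180° on the transfer ellipse, so the target must lead by 180° − 81.04° = 99.0°.

φ = 99.0°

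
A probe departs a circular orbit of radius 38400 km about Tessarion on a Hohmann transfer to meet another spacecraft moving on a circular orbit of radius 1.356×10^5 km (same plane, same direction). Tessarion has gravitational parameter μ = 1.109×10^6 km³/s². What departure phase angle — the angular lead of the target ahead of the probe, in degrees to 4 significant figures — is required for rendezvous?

The Hohmann ellipse has a_t = (r₁ + r₂)/2 = 87000 km.
The half-period of the transfer ellipse is t = π√(a_t³/μ) = 76553 s.
Target angular speed ω₂ = √(μ/r₂³) = 2.1090×10^-5 rad/s.
Angle swept by the target during transfer: ω₂·t = 1.6145 rad = 92.50°.
The probe traverses 180° on the transfer ellipse, so the target must lead by 180° − 92.50° = 87.50°.

φ = 87.50°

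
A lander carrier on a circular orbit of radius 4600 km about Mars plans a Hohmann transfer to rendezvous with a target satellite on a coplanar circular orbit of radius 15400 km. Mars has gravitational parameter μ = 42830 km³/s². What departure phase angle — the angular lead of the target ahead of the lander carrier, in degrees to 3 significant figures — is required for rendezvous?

Transfer-ellipse semi-major axis a_t = (r₁ + r₂)/2 = (4600 + 15400)/2 = 10000 km.
Transfer time t = π√(a_t³/μ) = 15180 s.
The target's mean motion on its circular orbit is ω₂ = √(μ/r₂³) = 1.083×10^-4 rad/s.
Angle swept by the target during transfer: ω₂·t = 1.644 rad = 94.19°.
Arrival is 180° from departure on the ellipse, so φ = 180° − 94.19° = 85.8°.

φ = 85.8°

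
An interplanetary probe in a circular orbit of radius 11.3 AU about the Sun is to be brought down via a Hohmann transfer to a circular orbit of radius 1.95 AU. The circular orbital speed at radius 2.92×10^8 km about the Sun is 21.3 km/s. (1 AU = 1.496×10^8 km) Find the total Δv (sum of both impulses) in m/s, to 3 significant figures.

Δv = 10600 m/s

From the circular-orbit relation v² = μ/r at r = 2.92×10^8 km: μ = v²r = (21.3)² × 2.92×10^8 = 1.32477×10^11 km³/s².
In km: r₁ = 11.3 × 1.496×10^8 = 1.69048×10^9 km; r₂ = 1.95 × 1.496×10^8 = 2.9172×10^8 km.
Semi-major axis of the transfer orbit: a_t = (1.69048×10^9 + 2.9172×10^8)/2 = 9.911×10^8 km.
At r₁ the circular-orbit speed is v₁ = √(μ/r₁) = 8.853 km/s.
Transfer-orbit speed at r₁ (v² = μ(2/r − 1/a)): v_a = √[μ(2/r₁ − 1/a_t)] = 4.803 km/s.
First burn Δv₁ = |v_a − v₁| = 4.050 km/s.
At r₂, v₂ = √(μ/r₂) = 21.310 km/s.
Transfer-orbit speed at r₂: v_p = √[μ(2/r₂ − 1/a_t)] = 27.831 km/s.
Second burn Δv₂ = |v₂ − v_p| = 6.521 km/s.
Total Δv = Δv₁ + Δv₂ = 10.57 km/s.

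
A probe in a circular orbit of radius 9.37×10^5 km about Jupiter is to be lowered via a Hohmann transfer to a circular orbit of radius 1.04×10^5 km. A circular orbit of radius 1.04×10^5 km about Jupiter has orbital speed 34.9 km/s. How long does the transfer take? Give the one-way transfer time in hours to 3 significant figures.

t = 29.1 hours

From the circular-orbit relation v² = μ/r at r = 1.04×10^5 km: μ = v²r = (34.9)² × 1.04×10^5 = 1.26673×10^8 km³/s².
Semi-major axis of the transfer orbit: a_t = (9.370×10^5 + 1.040×10^5)/2 = 5.205×10^5 km.
Transfer time t = π√(a_t³/μ) = π√((5.205×10^5)³ / 1.26673×10^8) = 1.048×10^5 s.
Converting: 1.048×10^5 s ÷ 3600 s/hour = 29.1 hours.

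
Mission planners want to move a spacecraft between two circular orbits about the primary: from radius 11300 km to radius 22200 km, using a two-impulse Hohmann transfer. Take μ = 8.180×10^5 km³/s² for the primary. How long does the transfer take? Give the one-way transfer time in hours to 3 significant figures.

t = 2.09 hours

The Hohmann ellipse has a_t = (r₁ + r₂)/2 = 16750 km.
Transfer time t = π√(a_t³/μ) = π√((16750)³ / 8.180×10^5) = 7530 s.
Converting: 7530 s ÷ 3600 s/hour = 2.09 hours.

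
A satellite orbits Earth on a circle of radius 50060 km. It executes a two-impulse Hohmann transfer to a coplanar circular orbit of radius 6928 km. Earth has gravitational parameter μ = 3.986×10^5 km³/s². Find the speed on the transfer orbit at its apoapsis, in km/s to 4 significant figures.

Transfer-ellipse semi-major axis a_t = (r₁ + r₂)/2 = (50060 + 6928)/2 = 28494 km.
The apoapsis of the transfer ellipse is at r = 50060 km.
Vis-viva: v = √[μ(2/r − 1/a_t)] = √[3.986×10^5 × (2/50060 − 1/28494)] = 1.391 km/s.

v = 1.391 km/s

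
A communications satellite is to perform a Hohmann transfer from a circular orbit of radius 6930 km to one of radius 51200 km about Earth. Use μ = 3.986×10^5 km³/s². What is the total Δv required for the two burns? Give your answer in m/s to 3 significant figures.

Δv = 3910 m/s

Transfer-ellipse semi-major axis a_t = (r₁ + r₂)/2 = (6930 + 51200)/2 = 29065 km.
Circular speed at r₁: v₁ = √(μ/r₁) = √(3.986×10^5/6930) = 7.5841 km/s.
Transfer-orbit speed at r₁ (v² = μ(2/r − 1/a)): v_p = √[μ(2/r₁ − 1/a_t)] = 10.066 km/s.
First burn Δv₁ = |v_p − v₁| = 2.482 km/s.
Circular speed at r₂: v₂ = √(μ/r₂) = 2.790 km/s.
Transfer-orbit speed at r₂: v_a = √[μ(2/r₂ − 1/a_t)] = 1.362 km/s.
Second burn Δv₂ = |v₂ − v_a| = 1.428 km/s.
Δv = Δv₁ + Δv₂ = 2.482 + 1.428 = 3.910 km/s.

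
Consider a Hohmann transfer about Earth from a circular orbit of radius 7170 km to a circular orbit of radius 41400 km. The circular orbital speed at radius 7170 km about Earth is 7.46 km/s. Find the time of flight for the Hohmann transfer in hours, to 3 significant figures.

t = 5.23 hours

From the circular-orbit relation v² = μ/r at r = 7170 km: μ = v²r = (7.46)² × 7170 = 3.99022×10^5 km³/s².
Transfer-ellipse semi-major axis a_t = (r₁ + r₂)/2 = (7170 + 41400)/2 = 24285 km.
Half the transfer-orbit period gives t = π√(a_t³/μ) = 18820 s.
Converting: 18820 s ÷ 3600 s/hour = 5.23 hours.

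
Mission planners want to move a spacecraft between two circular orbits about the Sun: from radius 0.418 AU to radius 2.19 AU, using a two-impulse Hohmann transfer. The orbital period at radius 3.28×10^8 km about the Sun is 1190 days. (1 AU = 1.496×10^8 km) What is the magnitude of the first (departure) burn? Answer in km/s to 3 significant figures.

Δv₁ = 13.6 km/s

From Kepler's third law T² = 4π²r³/μ at r = 3.28×10^8 km, T = 1190 days = 1190 × 86400 s = 1.02816×10^8 s: μ = 4π²r³/T² = 1.31783×10^11 km³/s².
In km: r₁ = 0.418 × 1.496×10^8 = 6.25328×10^7 km; r₂ = 2.19 × 1.496×10^8 = 3.27624×10^8 km.
Transfer-ellipse semi-major axis a_t = (r₁ + r₂)/2 = (6.25328×10^7 + 3.27624×10^8)/2 = 1.950784×10^8 km.
On the circular orbit at r = 6.25328×10^7 km, v_c = √(μ/r) = 45.9067 km/s.
Transfer-orbit speed at the same r (vis-viva, a = a_t): v_t = √[μ(2/r − 1/a_t)] = 59.4921 km/s.
Δv₁ = |v_t − v_c| = |59.4921 − 45.9067| = 13.59 km/s.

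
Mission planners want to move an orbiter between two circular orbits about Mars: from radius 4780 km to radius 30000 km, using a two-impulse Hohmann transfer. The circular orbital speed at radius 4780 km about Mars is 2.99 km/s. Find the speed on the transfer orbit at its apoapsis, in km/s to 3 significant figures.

v = 0.626 km/s

From the circular-orbit relation v² = μ/r at r = 4780 km: μ = v²r = (2.99)² × 4780 = 42733.7 km³/s².
Transfer-ellipse semi-major axis a_t = (r₁ + r₂)/2 = (4780 + 30000)/2 = 17390 km.
The apoapsis of the transfer ellipse is at r = 30000 km.
From the vis-viva equation, v = √[μ(2/r − 1/a_t)] = 0.6257 km/s.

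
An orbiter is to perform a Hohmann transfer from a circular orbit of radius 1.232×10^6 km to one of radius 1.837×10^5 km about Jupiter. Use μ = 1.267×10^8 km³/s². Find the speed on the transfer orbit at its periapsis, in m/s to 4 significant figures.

v = 34650 m/s

Semi-major axis of the transfer orbit: a_t = (1.232×10^6 + 1.837×10^5)/2 = 7.0785×10^5 km.
The periapsis of the transfer ellipse is at r = 1.837×10^5 km.
Applying v² = μ(2/r − 1/a_t): v = 34.65 km/s.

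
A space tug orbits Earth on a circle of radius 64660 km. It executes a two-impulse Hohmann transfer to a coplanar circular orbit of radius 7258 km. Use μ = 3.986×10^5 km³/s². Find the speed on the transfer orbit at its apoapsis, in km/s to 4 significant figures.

Transfer-ellipse semi-major axis a_t = (r₁ + r₂)/2 = (64660 + 7258)/2 = 35959 km.
At apoapsis, r = 64660 km.
From the vis-viva equation, v = √[μ(2/r − 1/a_t)] = 1.115 km/s.

v = 1.115 km/s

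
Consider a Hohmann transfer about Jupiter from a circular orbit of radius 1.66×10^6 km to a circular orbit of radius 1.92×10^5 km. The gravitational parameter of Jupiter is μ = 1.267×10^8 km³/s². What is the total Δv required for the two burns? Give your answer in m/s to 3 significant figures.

Δv = 13500 m/s

Semi-major axis of the transfer orbit: a_t = (1.660×10^6 + 1.920×10^5)/2 = 9.260×10^5 km.
Circular speed at r₁: v₁ = √(μ/r₁) = √(1.267×10^8/1.660×10^6) = 8.736 km/s.
Transfer-orbit speed at r₁ (v² = μ(2/r − 1/a)): v_a = √[μ(2/r₁ − 1/a_t)] = 3.978 km/s.
First burn Δv₁ = |v_a − v₁| = 4.758 km/s.
At r₂, v₂ = √(μ/r₂) = 25.688 km/s.
Transfer-orbit speed at r₂: v_p = √[μ(2/r₂ − 1/a_t)] = 34.394 km/s.
Second burn Δv₂ = |v₂ − v_p| = 8.706 km/s.
Total Δv = Δv₁ + Δv₂ = 13.46 km/s.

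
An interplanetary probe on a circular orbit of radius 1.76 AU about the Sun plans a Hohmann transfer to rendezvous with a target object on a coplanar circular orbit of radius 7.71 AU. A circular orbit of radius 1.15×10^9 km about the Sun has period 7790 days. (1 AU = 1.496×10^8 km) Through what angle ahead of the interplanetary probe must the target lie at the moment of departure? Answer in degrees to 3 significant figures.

From Kepler's third law T² = 4π²r³/μ at r = 1.15×10^9 km, T = 7790 days = 7790 × 86400 s = 6.73056×10^8 s: μ = 4π²r³/T² = 1.32541×10^11 km³/s².
In km: r₁ = 1.76 × 1.496×10^8 = 2.63296×10^8 km; r₂ = 7.71 × 1.496×10^8 = 1.153416×10^9 km.
The Hohmann ellipse has a_t = (r₁ + r₂)/2 = 7.08356×10^8 km.
Transfer time t = π√(a_t³/μ) = 1.627×10^8 s.
The target's mean motion on its circular orbit is ω₂ = √(μ/r₂³) = 9.294×10^-9 rad/s.
Angle swept by the target during transfer: ω₂·t = 1.512 rad = 86.63°.
Arrival is 180° from departure on the ellipse, so φ = 180° − 86.63° = 93.4°.

φ = 93.4°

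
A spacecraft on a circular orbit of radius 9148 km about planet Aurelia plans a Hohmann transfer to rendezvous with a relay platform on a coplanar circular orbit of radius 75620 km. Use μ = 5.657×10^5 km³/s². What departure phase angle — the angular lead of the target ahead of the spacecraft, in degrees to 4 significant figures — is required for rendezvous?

φ = 104.5°

The Hohmann ellipse has a_t = (r₁ + r₂)/2 = 42384 km.
The half-period of the transfer ellipse is t = π√(a_t³/μ) = 36446.8 s.
Target angular speed ω₂ = √(μ/r₂³) = 3.61691×10^-5 rad/s.
Angle swept by the target during transfer: ω₂·t = 1.3182 rad = 75.53°.
The spacecraft traverses 180° on the transfer ellipse, so the target must lead by 180° − 75.53° = 104.5°.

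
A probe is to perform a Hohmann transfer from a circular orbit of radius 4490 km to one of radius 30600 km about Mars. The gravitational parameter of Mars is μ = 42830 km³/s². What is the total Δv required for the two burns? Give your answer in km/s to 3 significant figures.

The Hohmann ellipse has a_t = (r₁ + r₂)/2 = 17545 km.
At r₁ the circular-orbit speed is v₁ = √(μ/r₁) = 3.0885 km/s.
Transfer-orbit speed at r₁ (vis-viva): v_p = √[μ(2/r₁ − 1/a_t)] = 4.0788 km/s.
First burn Δv₁ = |v_p − v₁| = 0.9903 km/s.
At r₂, v₂ = √(μ/r₂) = 1.1831 km/s.
Transfer-orbit speed at r₂: v_a = √[μ(2/r₂ − 1/a_t)] = 0.59849 km/s.
Second burn Δv₂ = |v₂ − v_a| = 0.5846 km/s.
Total Δv = Δv₁ + Δv₂ = 1.575 km/s.

Δv = 1.57 km/s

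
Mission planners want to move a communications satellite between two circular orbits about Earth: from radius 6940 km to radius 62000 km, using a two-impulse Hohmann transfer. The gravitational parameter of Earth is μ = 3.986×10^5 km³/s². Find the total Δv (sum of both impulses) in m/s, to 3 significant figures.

Δv = 3980 m/s

Semi-major axis of the transfer orbit: a_t = (6940 + 62000)/2 = 34470 km.
At r₁ the circular-orbit speed is v₁ = √(μ/r₁) = 7.5786 km/s.
Transfer-orbit speed at r₁ (vis-viva equation): v_p = √[μ(2/r₁ − 1/a_t)] = 10.164 km/s.
First burn Δv₁ = |v_p − v₁| = 2.585 km/s.
Circular speed at r₂: v₂ = √(μ/r₂) = 2.536 km/s.
Transfer-orbit speed at r₂: v_a = √[μ(2/r₂ − 1/a_t)] = 1.138 km/s.
Second burn Δv₂ = |v₂ − v_a| = 1.398 km/s.
Δv = Δv₁ + Δv₂ = 2.585 + 1.398 = 3.983 km/s.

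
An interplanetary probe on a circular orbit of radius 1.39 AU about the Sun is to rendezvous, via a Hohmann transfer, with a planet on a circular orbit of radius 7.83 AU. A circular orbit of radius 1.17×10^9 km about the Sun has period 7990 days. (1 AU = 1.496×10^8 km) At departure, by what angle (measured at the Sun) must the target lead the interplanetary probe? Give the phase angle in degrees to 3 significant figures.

φ = 98.7°

From Kepler's third law T² = 4π²r³/μ at r = 1.17×10^9 km, T = 7990 days = 7990 × 86400 s = 6.90336×10^8 s: μ = 4π²r³/T² = 1.32677×10^11 km³/s².
In km: r₁ = 1.39 × 1.496×10^8 = 2.07944×10^8 km; r₂ = 7.83 × 1.496×10^8 = 1.171368×10^9 km.
Transfer-ellipse semi-major axis a_t = (r₁ + r₂)/2 = (2.07944×10^8 + 1.171368×10^9)/2 = 6.89656×10^8 km.
The half-period of the transfer ellipse is t = π√(a_t³/μ) = 1.56207×10^8 s.
Target angular speed ω₂ = √(μ/r₂³) = 9.08569×10^-9 rad/s.
Angle swept by the target during transfer: ω₂·t = 1.41925 rad = 81.32°.
Arrival is 180° from departure on the ellipse, so φ = 180° − 81.32° = 98.7°.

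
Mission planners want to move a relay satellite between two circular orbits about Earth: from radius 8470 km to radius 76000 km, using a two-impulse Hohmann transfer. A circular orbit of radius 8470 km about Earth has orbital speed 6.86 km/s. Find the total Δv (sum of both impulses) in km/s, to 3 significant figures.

Δv = 3.61 km/s

From the circular-orbit relation v² = μ/r at r = 8470 km: μ = v²r = (6.86)² × 8470 = 3.98595×10^5 km³/s².
The Hohmann ellipse has a_t = (r₁ + r₂)/2 = 42235 km.
At r₁ the circular-orbit speed is v₁ = √(μ/r₁) = 6.860 km/s.
Transfer-orbit speed at r₁ (vis-viva): v_p = √[μ(2/r₁ − 1/a_t)] = 9.202 km/s.
First burn Δv₁ = |v_p − v₁| = 2.342 km/s.
At r₂, v₂ = √(μ/r₂) = 2.29012 km/s.
Transfer-orbit speed at r₂: v_a = √[μ(2/r₂ − 1/a_t)] = 1.02557 km/s.
Second burn Δv₂ = |v₂ − v_a| = 1.265 km/s.
Total Δv = Δv₁ + Δv₂ = 3.607 km/s.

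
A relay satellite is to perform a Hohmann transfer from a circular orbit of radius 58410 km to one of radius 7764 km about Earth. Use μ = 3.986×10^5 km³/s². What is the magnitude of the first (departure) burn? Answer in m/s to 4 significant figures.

Δv₁ = 1347 m/s

Transfer-ellipse semi-major axis a_t = (r₁ + r₂)/2 = (58410 + 7764)/2 = 33087 km.
On the circular orbit at r = 58410 km, v_c = √(μ/r) = 2.612 km/s.
Transfer-orbit speed at the same r (vis-viva, a = a_t): v_t = √[μ(2/r − 1/a_t)] = 1.265 km/s.
Δv₁ = |v_t − v_c| = |1.265 − 2.612| = 1.347 km/s.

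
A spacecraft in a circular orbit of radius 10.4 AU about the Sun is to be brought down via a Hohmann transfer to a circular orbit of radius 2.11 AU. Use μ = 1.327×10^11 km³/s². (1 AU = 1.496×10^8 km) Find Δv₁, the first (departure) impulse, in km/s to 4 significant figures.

Δv₁ = 3.871 km/s

In km: r₁ = 10.4 × 1.496×10^8 = 1.55584×10^9 km; r₂ = 2.11 × 1.496×10^8 = 3.15656×10^8 km.
The Hohmann ellipse has a_t = (r₁ + r₂)/2 = 9.35748×10^8 km.
On the circular orbit at r = 1.55584×10^9 km, v_c = √(μ/r) = 9.235 km/s.
Vis-viva on the transfer ellipse at r = 1.55584×10^9 km gives v_t = √[μ(2/r − 1/a_t)] = 5.364 km/s.
Δv₁ = |v_t − v_c| = |5.364 − 9.235| = 3.871 km/s.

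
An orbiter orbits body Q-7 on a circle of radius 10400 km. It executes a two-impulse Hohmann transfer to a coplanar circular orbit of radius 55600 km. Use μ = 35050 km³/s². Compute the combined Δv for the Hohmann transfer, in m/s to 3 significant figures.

Δv = 895 m/s

The Hohmann ellipse has a_t = (r₁ + r₂)/2 = 33000 km.
At r₁ the circular-orbit speed is v₁ = √(μ/r₁) = 1.8358 km/s.
On the transfer ellipse at r₁, vis-viva gives v_p = √[μ(2/r₁ − 1/a_t)] = 2.3829 km/s.
First burn Δv₁ = |v_p − v₁| = 0.5471 km/s.
At r₂, v₂ = √(μ/r₂) = 0.7940 km/s.
Transfer-orbit speed at r₂: v_a = √[μ(2/r₂ − 1/a_t)] = 0.4457 km/s.
Second burn Δv₂ = |v₂ − v_a| = 0.3483 km/s.
Total Δv = Δv₁ + Δv₂ = 0.8954 km/s.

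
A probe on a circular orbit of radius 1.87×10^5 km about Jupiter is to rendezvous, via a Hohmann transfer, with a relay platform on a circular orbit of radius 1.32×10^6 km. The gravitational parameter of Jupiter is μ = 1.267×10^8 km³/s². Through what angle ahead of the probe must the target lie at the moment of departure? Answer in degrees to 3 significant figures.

φ = 102°

The Hohmann ellipse has a_t = (r₁ + r₂)/2 = 7.535×10^5 km.
The half-period of the transfer ellipse is t = π√(a_t³/μ) = 1.8255×10^5 s.
The target's mean motion on its circular orbit is ω₂ = √(μ/r₂³) = 7.4221×10^-6 rad/s.
Angle swept by the target during transfer: ω₂·t = 1.3549 rad = 77.63°.
The probe traverses 180° on the transfer ellipse, so the target must lead by 180° − 77.63° = 102°.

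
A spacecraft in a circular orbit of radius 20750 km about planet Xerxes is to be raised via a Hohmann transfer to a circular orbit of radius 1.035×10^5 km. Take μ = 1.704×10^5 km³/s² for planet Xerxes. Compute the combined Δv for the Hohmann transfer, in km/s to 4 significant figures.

Δv = 1.375 km/s

Semi-major axis of the transfer orbit: a_t = (20750 + 1.035×10^5)/2 = 62125 km.
Circular speed at r₁: v₁ = √(μ/r₁) = √(1.704×10^5/20750) = 2.8657 km/s.
Transfer-orbit speed at r₁ (vis-viva): v_p = √[μ(2/r₁ − 1/a_t)] = 3.6988 km/s.
First burn Δv₁ = |v_p − v₁| = 0.8331 km/s.
Circular speed at r₂: v₂ = √(μ/r₂) = 1.28311 km/s.
Transfer-orbit speed at r₂: v_a = √[μ(2/r₂ − 1/a_t)] = 0.741550 km/s.
Second burn Δv₂ = |v₂ − v_a| = 0.5416 km/s.
Total Δv = Δv₁ + Δv₂ = 1.375 km/s.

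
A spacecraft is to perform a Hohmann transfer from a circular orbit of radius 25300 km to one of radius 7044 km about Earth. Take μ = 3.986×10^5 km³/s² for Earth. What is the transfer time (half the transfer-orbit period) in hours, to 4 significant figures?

t = 2.843 hours

Transfer-ellipse semi-major axis a_t = (r₁ + r₂)/2 = (25300 + 7044)/2 = 16172 km.
Half the transfer-orbit period gives t = π√(a_t³/μ) = 10234 s.
Converting: 10234 s ÷ 3600 s/hour = 2.843 hours.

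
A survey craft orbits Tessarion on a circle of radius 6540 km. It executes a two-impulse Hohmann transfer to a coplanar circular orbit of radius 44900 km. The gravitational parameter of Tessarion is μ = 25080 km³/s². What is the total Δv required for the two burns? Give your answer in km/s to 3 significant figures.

Δv = 1.00 km/s

The Hohmann ellipse has a_t = (r₁ + r₂)/2 = 25720 km.
At r₁ the circular-orbit speed is v₁ = √(μ/r₁) = 1.9583 km/s.
On the transfer ellipse at r₁, v² = μ(2/r − 1/a) gives v_p = √[μ(2/r₁ − 1/a_t)] = 2.5874 km/s.
First burn Δv₁ = |v_p − v₁| = 0.6291 km/s.
At r₂, v₂ = √(μ/r₂) = 0.7474 km/s.
Transfer-orbit speed at r₂: v_a = √[μ(2/r₂ − 1/a_t)] = 0.3769 km/s.
Second burn Δv₂ = |v₂ − v_a| = 0.3705 km/s.
Total Δv = Δv₁ + Δv₂ = 0.9996 km/s.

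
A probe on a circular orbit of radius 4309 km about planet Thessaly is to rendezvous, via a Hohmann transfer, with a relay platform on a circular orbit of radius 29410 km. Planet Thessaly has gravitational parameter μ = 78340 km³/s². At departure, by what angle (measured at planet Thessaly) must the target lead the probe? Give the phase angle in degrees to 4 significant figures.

φ = 101.9°

Semi-major axis of the transfer orbit: a_t = (4309 + 29410)/2 = 16859.5 km.
Transfer time t = π√(a_t³/μ) = 24571.1 s.
Target angular speed ω₂ = √(μ/r₂³) = 5.54944×10^-5 rad/s.
Angle swept by the target during transfer: ω₂·t = 1.3636 rad = 78.13°.
The probe traverses 180° on the transfer ellipse, so the target must lead by 180° − 78.13° = 101.9°.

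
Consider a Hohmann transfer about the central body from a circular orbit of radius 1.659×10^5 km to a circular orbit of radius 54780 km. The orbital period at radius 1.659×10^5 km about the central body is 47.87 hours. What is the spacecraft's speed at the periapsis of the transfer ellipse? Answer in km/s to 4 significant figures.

v = 12.91 km/s

From Kepler's third law T² = 4π²r³/μ at r = 1.659×10^5 km, T = 47.87 hours = 47.87 × 3600 s = 1.72332×10^5 s: μ = 4π²r³/T² = 6.06970×10^6 km³/s².
The Hohmann ellipse has a_t = (r₁ + r₂)/2 = 1.1034×10^5 km.
At periapsis, r = 54780 km.
Vis-viva: v = √[μ(2/r − 1/a_t)] = √[6.06970×10^6 × (2/54780 − 1/1.1034×10^5)] = 12.91 km/s.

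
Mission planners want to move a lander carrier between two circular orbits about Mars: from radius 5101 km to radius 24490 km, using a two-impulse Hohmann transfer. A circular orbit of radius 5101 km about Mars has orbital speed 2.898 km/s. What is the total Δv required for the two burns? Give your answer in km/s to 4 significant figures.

Δv = 1.376 km/s

From the circular-orbit relation v² = μ/r at r = 5101 km: μ = v²r = (2.898)² × 5101 = 42840.3 km³/s².
The Hohmann ellipse has a_t = (r₁ + r₂)/2 = 14795.5 km.
At r₁ the circular-orbit speed is v₁ = √(μ/r₁) = 2.8980 km/s.
Transfer-orbit speed at r₁ (vis-viva): v_p = √[μ(2/r₁ − 1/a_t)] = 3.7284 km/s.
First burn Δv₁ = |v_p − v₁| = 0.8304 km/s.
Circular speed at r₂: v₂ = √(μ/r₂) = 1.3226 km/s.
Transfer-orbit speed at r₂: v_a = √[μ(2/r₂ − 1/a_t)] = 0.77659 km/s.
Second burn Δv₂ = |v₂ − v_a| = 0.5460 km/s.
Δv = Δv₁ + Δv₂ = 0.8304 + 0.5460 = 1.376 km/s.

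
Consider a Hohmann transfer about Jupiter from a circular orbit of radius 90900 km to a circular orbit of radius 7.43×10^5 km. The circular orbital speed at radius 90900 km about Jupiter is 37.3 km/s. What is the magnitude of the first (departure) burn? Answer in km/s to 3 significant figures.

Δv₁ = 12.5 km/s

From the circular-orbit relation v² = μ/r at r = 90900 km: μ = v²r = (37.3)² × 90900 = 1.26468×10^8 km³/s².
The Hohmann ellipse has a_t = (r₁ + r₂)/2 = 4.1695×10^5 km.
Circular speed at r = 90900 km: v_c = √(μ/r) = 37.30 km/s.
Vis-viva on the transfer ellipse at r = 90900 km gives v_t = √[μ(2/r − 1/a_t)] = 49.79 km/s.
Δv₁ = |v_t − v_c| = |49.79 − 37.30| = 12.49 km/s.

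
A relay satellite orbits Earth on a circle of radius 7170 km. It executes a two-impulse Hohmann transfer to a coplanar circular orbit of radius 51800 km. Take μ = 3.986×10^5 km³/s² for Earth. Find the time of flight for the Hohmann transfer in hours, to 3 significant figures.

t = 7.00 hours

Transfer-ellipse semi-major axis a_t = (r₁ + r₂)/2 = (7170 + 51800)/2 = 29485 km.
Half the transfer-orbit period gives t = π√(a_t³/μ) = 25190 s.
Converting: 25190 s ÷ 3600 s/hour = 7.00 hours.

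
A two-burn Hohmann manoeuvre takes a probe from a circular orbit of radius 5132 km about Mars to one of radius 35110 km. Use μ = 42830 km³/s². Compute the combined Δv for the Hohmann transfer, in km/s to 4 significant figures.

Δv = 1.474 km/s

Transfer-ellipse semi-major axis a_t = (r₁ + r₂)/2 = (5132 + 35110)/2 = 20121 km.
Circular speed at r₁: v₁ = √(μ/r₁) = √(42830/5132) = 2.8889 km/s.
On the transfer ellipse at r₁, v² = μ(2/r − 1/a) gives v_p = √[μ(2/r₁ − 1/a_t)] = 3.8161 km/s.
First burn Δv₁ = |v_p − v₁| = 0.9272 km/s.
Circular speed at r₂: v₂ = √(μ/r₂) = 1.1045 km/s.
Transfer-orbit speed at r₂: v_a = √[μ(2/r₂ − 1/a_t)] = 0.55780 km/s.
Second burn Δv₂ = |v₂ − v_a| = 0.5467 km/s.
Total Δv = Δv₁ + Δv₂ = 1.474 km/s.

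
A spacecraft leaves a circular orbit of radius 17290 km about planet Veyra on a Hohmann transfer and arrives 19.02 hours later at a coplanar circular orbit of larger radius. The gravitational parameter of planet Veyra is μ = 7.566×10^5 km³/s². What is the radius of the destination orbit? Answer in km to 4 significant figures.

r₂ = 1.249×10^5 km

Transfer time t = 19.02 hours = 68472 s, and t = π√(a_t³/μ).
So a_t = (μ t²/π²)^(1/3) = (7.566×10^5 × (68472)² / π²)^(1/3) = 71099 km.
Since a_t = (r₁ + r₂)/2, r₂ = 2a_t − r₁ = 2×71099 − 17290 = 1.24908×10^5 km.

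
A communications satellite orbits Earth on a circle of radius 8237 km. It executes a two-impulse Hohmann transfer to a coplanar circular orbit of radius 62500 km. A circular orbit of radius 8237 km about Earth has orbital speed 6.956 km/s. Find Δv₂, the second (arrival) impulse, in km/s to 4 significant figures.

From the circular-orbit relation v² = μ/r at r = 8237 km: μ = v²r = (6.956)² × 8237 = 3.98555×10^5 km³/s².
Transfer-ellipse semi-major axis a_t = (r₁ + r₂)/2 = (8237 + 62500)/2 = 35368.5 km.
Circular speed at r = 62500 km: v_c = √(μ/r) = 2.52525 km/s.
Vis-viva on the transfer ellipse at r = 62500 km gives v_t = √[μ(2/r − 1/a_t)] = 1.21865 km/s.
Δv₂ = |v_t − v_c| = |1.21865 − 2.52525| = 1.307 km/s.

Δv₂ = 1.307 km/s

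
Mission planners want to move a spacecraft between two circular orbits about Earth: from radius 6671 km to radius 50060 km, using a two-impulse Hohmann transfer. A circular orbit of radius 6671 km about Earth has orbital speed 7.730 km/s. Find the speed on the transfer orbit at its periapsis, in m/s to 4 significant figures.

From the circular-orbit relation v² = μ/r at r = 6671 km: μ = v²r = (7.730)² × 6671 = 3.98612×10^5 km³/s².
Semi-major axis of the transfer orbit: a_t = (6671 + 50060)/2 = 28365.5 km.
The periapsis of the transfer ellipse is at r = 6671 km.
Applying v² = μ(2/r − 1/a_t): v = 10.27 km/s.

v = 10270 m/s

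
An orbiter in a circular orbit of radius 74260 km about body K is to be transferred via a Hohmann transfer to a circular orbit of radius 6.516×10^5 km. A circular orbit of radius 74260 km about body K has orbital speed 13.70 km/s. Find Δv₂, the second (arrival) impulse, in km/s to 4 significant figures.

Δv₂ = 2.533 km/s

From the circular-orbit relation v² = μ/r at r = 74260 km: μ = v²r = (13.70)² × 74260 = 1.39379×10^7 km³/s².
Transfer-ellipse semi-major axis a_t = (r₁ + r₂)/2 = (74260 + 6.516×10^5)/2 = 3.6293×10^5 km.
On the circular orbit at r = 6.516×10^5 km, v_c = √(μ/r) = 4.625 km/s.
Transfer-orbit speed at the same r (vis-viva, a = a_t): v_t = √[μ(2/r − 1/a_t)] = 2.092 km/s.
Δv₂ = |v_t − v_c| = |2.092 − 4.625| = 2.533 km/s.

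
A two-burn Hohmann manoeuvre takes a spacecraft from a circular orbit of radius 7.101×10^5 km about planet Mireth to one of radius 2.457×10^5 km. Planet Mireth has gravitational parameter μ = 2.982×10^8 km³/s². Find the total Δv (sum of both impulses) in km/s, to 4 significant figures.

Semi-major axis of the transfer orbit: a_t = (7.101×10^5 + 2.457×10^5)/2 = 4.779×10^5 km.
Circular speed at r₁: v₁ = √(μ/r₁) = √(2.982×10^8/7.101×10^5) = 20.4925 km/s.
Transfer-orbit speed at r₁ (vis-viva equation): v_a = √[μ(2/r₁ − 1/a_t)] = 14.6936 km/s.
First burn Δv₁ = |v_a − v₁| = 5.799 km/s.
Circular speed at r₂: v₂ = √(μ/r₂) = 34.838 km/s.
Transfer-orbit speed at r₂: v_p = √[μ(2/r₂ − 1/a_t)] = 42.466 km/s.
Second burn Δv₂ = |v₂ − v_p| = 7.628 km/s.
Total Δv = Δv₁ + Δv₂ = 13.43 km/s.

Δv = 13.43 km/s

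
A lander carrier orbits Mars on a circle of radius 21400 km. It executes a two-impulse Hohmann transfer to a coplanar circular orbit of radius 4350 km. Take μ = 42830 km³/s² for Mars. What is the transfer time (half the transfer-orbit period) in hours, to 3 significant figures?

The Hohmann ellipse has a_t = (r₁ + r₂)/2 = 12875 km.
Transfer time t = π√(a_t³/μ) = π√((12875)³ / 42830) = 22180 s.
Converting: 22180 s ÷ 3600 s/hour = 6.16 hours.

t = 6.16 hours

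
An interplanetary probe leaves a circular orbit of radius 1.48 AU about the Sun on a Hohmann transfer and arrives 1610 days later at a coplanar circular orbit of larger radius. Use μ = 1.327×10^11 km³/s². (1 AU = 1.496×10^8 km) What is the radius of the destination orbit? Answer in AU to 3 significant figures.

r₂ = 7.05 AU

In km: r₁ = 1.48 × 1.496×10^8 = 2.21408×10^8 km.
Transfer time t = 1610 days = 1.39104×10^8 s, and t = π√(a_t³/μ).
So a_t = (μ t²/π²)^(1/3) = (1.327×10^11 × (1.39104×10^8)² / π²)^(1/3) = 6.3839×10^8 km.
Since a_t = (r₁ + r₂)/2, r₂ = 2a_t − r₁ = 2×6.3839×10^8 − 2.21408×10^8 = 1.055372×10^9 km.
In AU: r₂ = 1.055372×10^9 / 1.496×10^8 = 7.05 AU.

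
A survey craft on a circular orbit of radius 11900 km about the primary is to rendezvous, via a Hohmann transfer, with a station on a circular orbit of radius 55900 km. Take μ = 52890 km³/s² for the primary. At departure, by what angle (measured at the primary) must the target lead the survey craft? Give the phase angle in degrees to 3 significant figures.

Semi-major axis of the transfer orbit: a_t = (11900 + 55900)/2 = 33900 km.
The half-period of the transfer ellipse is t = π√(a_t³/μ) = 85263 s.
Target angular speed ω₂ = √(μ/r₂³) = 1.7401×10^-5 rad/s.
Angle swept by the target during transfer: ω₂·t = 1.4837 rad = 85.01°.
The survey craft traverses 180° on the transfer ellipse, so the target must lead by 180° − 85.01° = 95.0°.

φ = 95.0°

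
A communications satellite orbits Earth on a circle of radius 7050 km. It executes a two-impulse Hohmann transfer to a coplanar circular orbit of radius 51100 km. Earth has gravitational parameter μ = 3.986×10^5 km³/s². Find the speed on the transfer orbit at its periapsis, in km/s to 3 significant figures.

Semi-major axis of the transfer orbit: a_t = (7050 + 51100)/2 = 29075 km.
At periapsis, r = 7050 km.
Applying v² = μ(2/r − 1/a_t): v = 9.968 km/s.

v = 9.97 km/s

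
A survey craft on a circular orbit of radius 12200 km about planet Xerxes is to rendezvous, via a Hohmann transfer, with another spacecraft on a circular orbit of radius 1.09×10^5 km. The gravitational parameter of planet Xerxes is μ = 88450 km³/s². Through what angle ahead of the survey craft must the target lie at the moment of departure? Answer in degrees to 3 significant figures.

φ = 105°

Semi-major axis of the transfer orbit: a_t = (12200 + 1.090×10^5)/2 = 60600 km.
Transfer time t = π√(a_t³/μ) = 1.5758×10^5 s.
The target's mean motion on its circular orbit is ω₂ = √(μ/r₂³) = 8.2644×10^-6 rad/s.
Angle swept by the target during transfer: ω₂·t = 1.3023 rad = 74.62°.
The survey craft traverses 180° on the transfer ellipse, so the target must lead by 180° − 74.62° = 105°.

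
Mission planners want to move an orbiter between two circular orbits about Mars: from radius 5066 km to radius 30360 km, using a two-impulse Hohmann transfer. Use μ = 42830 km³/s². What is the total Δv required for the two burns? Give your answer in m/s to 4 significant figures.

Semi-major axis of the transfer orbit: a_t = (5066 + 30360)/2 = 17713 km.
Circular speed at r₁: v₁ = √(μ/r₁) = √(42830/5066) = 2.90765 km/s.
Transfer-orbit speed at r₁ (vis-viva equation): v_p = √[μ(2/r₁ − 1/a_t)] = 3.80668 km/s.
First burn Δv₁ = |v_p − v₁| = 0.89903 km/s.
At r₂, v₂ = √(μ/r₂) = 1.187745 km/s.
Transfer-orbit speed at r₂: v_a = √[μ(2/r₂ − 1/a_t)] = 0.6351988 km/s.
Second burn Δv₂ = |v₂ − v_a| = 0.55255 km/s.
Total Δv = Δv₁ + Δv₂ = 1.452 km/s.

Δv = 1452 m/s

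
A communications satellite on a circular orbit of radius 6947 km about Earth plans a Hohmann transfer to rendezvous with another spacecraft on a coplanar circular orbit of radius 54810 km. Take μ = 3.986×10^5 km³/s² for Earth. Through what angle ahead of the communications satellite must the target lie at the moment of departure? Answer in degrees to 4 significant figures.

φ = 103.9°

The Hohmann ellipse has a_t = (r₁ + r₂)/2 = 30878.5 km.
Transfer time t = π√(a_t³/μ) = 27000 s.
The target's mean motion on its circular orbit is ω₂ = √(μ/r₂³) = 4.920×10^-5 rad/s.
Angle swept by the target during transfer: ω₂·t = 1.3284 rad = 76.11°.
Arrival is 180° from departure on the ellipse, so φ = 180° − 76.11° = 103.9°.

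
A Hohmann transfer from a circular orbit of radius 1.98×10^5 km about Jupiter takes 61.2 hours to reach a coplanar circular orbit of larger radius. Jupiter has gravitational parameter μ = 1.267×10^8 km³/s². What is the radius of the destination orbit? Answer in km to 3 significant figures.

Transfer time t = 61.2 hours = 2.2032×10^5 s, and t = π√(a_t³/μ).
So a_t = (μ t²/π²)^(1/3) = (1.267×10^8 × (2.2032×10^5)² / π²)^(1/3) = 8.5414×10^5 km.
Since a_t = (r₁ + r₂)/2, r₂ = 2a_t − r₁ = 2×8.5414×10^5 − 1.980×10^5 = 1.51028×10^6 km.

r₂ = 1.51×10^6 km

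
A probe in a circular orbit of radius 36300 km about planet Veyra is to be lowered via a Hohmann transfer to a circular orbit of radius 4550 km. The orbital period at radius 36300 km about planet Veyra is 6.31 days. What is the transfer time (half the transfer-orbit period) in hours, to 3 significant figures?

From Kepler's third law T² = 4π²r³/μ at r = 36300 km, T = 6.31 days = 6.31 × 86400 s = 5.45184×10^5 s: μ = 4π²r³/T² = 6353.21 km³/s².
Transfer-ellipse semi-major axis a_t = (r₁ + r₂)/2 = (36300 + 4550)/2 = 20425 km.
Half the transfer-orbit period gives t = π√(a_t³/μ) = 1.151×10^5 s.
Converting: 1.151×10^5 s ÷ 3600 s/hour = 32.0 hours.

t = 32.0 hours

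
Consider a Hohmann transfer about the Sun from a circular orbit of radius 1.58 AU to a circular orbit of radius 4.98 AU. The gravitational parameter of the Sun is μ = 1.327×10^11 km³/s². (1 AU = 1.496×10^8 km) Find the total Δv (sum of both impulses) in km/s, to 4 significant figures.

In km: r₁ = 1.58 × 1.496×10^8 = 2.36368×10^8 km; r₂ = 4.98 × 1.496×10^8 = 7.45008×10^8 km.
Transfer-ellipse semi-major axis a_t = (r₁ + r₂)/2 = (2.36368×10^8 + 7.45008×10^8)/2 = 4.90688×10^8 km.
At r₁ the circular-orbit speed is v₁ = √(μ/r₁) = 23.694 km/s.
On the transfer ellipse at r₁, vis-viva equation gives v_p = √[μ(2/r₁ − 1/a_t)] = 29.196 km/s.
First burn Δv₁ = |v_p − v₁| = 5.502 km/s.
Circular speed at r₂: v₂ = √(μ/r₂) = 13.346 km/s.
Transfer-orbit speed at r₂: v_a = √[μ(2/r₂ − 1/a_t)] = 9.2629 km/s.
Second burn Δv₂ = |v₂ − v_a| = 4.083 km/s.
Total Δv = Δv₁ + Δv₂ = 9.585 km/s.

Δv = 9.585 km/s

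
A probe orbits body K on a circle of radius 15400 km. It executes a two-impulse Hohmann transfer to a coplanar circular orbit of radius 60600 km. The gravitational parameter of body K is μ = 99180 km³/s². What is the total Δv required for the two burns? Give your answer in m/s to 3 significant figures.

Δv = 1130 m/s

The Hohmann ellipse has a_t = (r₁ + r₂)/2 = 38000 km.
At r₁ the circular-orbit speed is v₁ = √(μ/r₁) = 2.538 km/s.
Transfer-orbit speed at r₁ (v² = μ(2/r − 1/a)): v_p = √[μ(2/r₁ − 1/a_t)] = 3.205 km/s.
First burn Δv₁ = |v_p − v₁| = 0.6670 km/s.
Circular speed at r₂: v₂ = √(μ/r₂) = 1.2793 km/s.
Transfer-orbit speed at r₂: v_a = √[μ(2/r₂ − 1/a_t)] = 0.81441 km/s.
Second burn Δv₂ = |v₂ − v_a| = 0.4649 km/s.
Δv = Δv₁ + Δv₂ = 0.6670 + 0.4649 = 1.132 km/s.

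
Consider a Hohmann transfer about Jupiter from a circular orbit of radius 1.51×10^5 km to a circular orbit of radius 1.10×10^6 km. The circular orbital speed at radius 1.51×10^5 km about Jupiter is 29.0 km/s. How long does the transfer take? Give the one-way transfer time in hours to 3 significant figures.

t = 38.3 hours

From the circular-orbit relation v² = μ/r at r = 1.51×10^5 km: μ = v²r = (29.0)² × 1.51×10^5 = 1.26991×10^8 km³/s².
Semi-major axis of the transfer orbit: a_t = (1.510×10^5 + 1.100×10^6)/2 = 6.255×10^5 km.
By Kepler's third law the transfer-orbit period is T = 2π√(a_t³/μ), so t = T/2 = 1.379×10^5 s.
Converting: 1.379×10^5 s ÷ 3600 s/hour = 38.3 hours.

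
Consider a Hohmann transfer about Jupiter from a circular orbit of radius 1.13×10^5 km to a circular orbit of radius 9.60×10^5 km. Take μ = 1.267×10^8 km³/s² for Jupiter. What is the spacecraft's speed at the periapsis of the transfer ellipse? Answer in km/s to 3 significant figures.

Transfer-ellipse semi-major axis a_t = (r₁ + r₂)/2 = (1.130×10^5 + 9.600×10^5)/2 = 5.365×10^5 km.
At periapsis, r = 1.130×10^5 km.
From the vis-viva equation, v = √[μ(2/r − 1/a_t)] = 44.79 km/s.

v = 44.8 km/s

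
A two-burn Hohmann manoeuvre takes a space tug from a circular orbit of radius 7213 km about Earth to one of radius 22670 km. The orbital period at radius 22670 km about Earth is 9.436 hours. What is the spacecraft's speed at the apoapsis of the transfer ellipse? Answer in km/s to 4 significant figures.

v = 2.913 km/s

From Kepler's third law T² = 4π²r³/μ at r = 22670 km, T = 9.436 hours = 9.436 × 3600 s = 33969.6 s: μ = 4π²r³/T² = 3.98596×10^5 km³/s².
Transfer-ellipse semi-major axis a_t = (r₁ + r₂)/2 = (7213 + 22670)/2 = 14941.5 km.
At apoapsis, r = 22670 km.
From the vis-viva equation, v = √[μ(2/r − 1/a_t)] = 2.913 km/s.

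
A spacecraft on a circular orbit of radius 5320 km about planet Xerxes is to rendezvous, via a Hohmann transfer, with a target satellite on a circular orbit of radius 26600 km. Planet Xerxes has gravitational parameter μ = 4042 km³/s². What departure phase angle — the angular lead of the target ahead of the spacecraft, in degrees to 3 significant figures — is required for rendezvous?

φ = 96.3°

Semi-major axis of the transfer orbit: a_t = (5320 + 26600)/2 = 15960 km.
Transfer time t = π√(a_t³/μ) = 99633 s.
Target angular speed ω₂ = √(μ/r₂³) = 1.4655×10^-5 rad/s.
Angle swept by the target during transfer: ω₂·t = 1.4601 rad = 83.66°.
Arrival is 180° from departure on the ellipse, so φ = 180° − 83.66° = 96.3°.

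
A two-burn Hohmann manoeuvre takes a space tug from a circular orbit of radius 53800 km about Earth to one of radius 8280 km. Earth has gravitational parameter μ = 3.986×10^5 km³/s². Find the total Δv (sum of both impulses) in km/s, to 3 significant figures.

The Hohmann ellipse has a_t = (r₁ + r₂)/2 = 31040 km.
At r₁ the circular-orbit speed is v₁ = √(μ/r₁) = 2.722 km/s.
On the transfer ellipse at r₁, vis-viva equation gives v_a = √[μ(2/r₁ − 1/a_t)] = 1.406 km/s.
First burn Δv₁ = |v_a − v₁| = 1.316 km/s.
Circular speed at r₂: v₂ = √(μ/r₂) = 6.938 km/s.
Transfer-orbit speed at r₂: v_p = √[μ(2/r₂ − 1/a_t)] = 9.134 km/s.
Second burn Δv₂ = |v₂ − v_p| = 2.196 km/s.
Total Δv = Δv₁ + Δv₂ = 3.512 km/s.

Δv = 3.51 km/s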